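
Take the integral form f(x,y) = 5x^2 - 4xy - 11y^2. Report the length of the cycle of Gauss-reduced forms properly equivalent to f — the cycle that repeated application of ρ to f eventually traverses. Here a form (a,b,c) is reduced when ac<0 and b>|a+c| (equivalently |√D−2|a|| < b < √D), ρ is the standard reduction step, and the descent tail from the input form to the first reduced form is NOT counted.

D = 236, ⌊√D⌋ = 15
descent: ρ → (-11,4,5)
descent: ρ → (5,6,-10)  [lands on river]
river: ρ → (-10,14,1)
river: ρ → (1,14,-10)
river: ρ → (-10,6,5)
river: ρ → (5,14,-2)
river: ρ → (-2,14,5)
ρ-cycle length = 6 (tail of 2 descent steps not counted)

6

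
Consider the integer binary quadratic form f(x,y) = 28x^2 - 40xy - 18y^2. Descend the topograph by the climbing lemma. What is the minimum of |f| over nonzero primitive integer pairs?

descent: ρ → (-18,40,28)  [lands on river]
river: ρ → (28,16,-30)
river: ρ → (-30,44,14)
river: ρ → (14,40,-36)
river: ρ → (-36,32,18)
river: ρ → (18,40,-28)
river: ρ → (-28,16,30)
river: ρ → (30,44,-14)
river: ρ → (-14,40,36)
river: ρ → (36,32,-18)
closes: descent 1, river 10
min |a| on river = 14

14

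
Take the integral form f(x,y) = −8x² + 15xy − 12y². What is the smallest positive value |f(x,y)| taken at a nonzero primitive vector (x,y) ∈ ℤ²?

translate: b→1 (≡-15 mod 16), so (8,-15,12)→(8,1,5)
flip: (8,1,5)→(5,-1,8)
reduced (well bottom): (5,-1,8) with a≤c, −a<b≤a
well minimum |f| = |-5| = 5 (negative-definite)

5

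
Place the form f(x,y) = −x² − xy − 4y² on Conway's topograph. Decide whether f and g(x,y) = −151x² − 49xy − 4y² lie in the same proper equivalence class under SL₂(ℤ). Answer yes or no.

D₁ = -15, D₂ = -15
f is negative-definite; reduce −f:
−f: reduced (well bottom): (1,1,4) with a≤c, −a<b≤a
flip sign back: reduced form of f is (-1,-1,-4)
g is negative-definite; reduce −g:
−g: flip: (151,49,4)→(4,-49,151)
−g: translate: b→-1 (≡-49 mod 8), so (4,-49,151)→(4,-1,1)
−g: flip: (4,-1,1)→(1,1,4)
−g: reduced (well bottom): (1,1,4) with a≤c, −a<b≤a
flip sign back: reduced form of g is (-1,-1,-4)
reduced forms (-1, -1, -4) vs (-1, -1, -4) ⇒ equivalent

yes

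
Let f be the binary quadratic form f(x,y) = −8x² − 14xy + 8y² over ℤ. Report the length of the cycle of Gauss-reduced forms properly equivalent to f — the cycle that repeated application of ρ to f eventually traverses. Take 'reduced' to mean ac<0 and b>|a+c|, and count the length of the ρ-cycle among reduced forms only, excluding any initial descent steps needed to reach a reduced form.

D = 452, ⌊√D⌋ = 21
descent: ρ → (8,14,-8)  [lands on river]
river: ρ → (-8,18,4)
river: ρ → (4,14,-16)
river: ρ → (-16,18,2)
river: ρ → (2,18,-16)
river: ρ → (-16,14,4)
river: ρ → (4,18,-8)
river: ρ → (-8,14,8)
river: ρ → (8,18,-4)
river: ρ → (-4,14,16)
river: ρ → (16,18,-2)
river: ρ → (-2,18,16)
river: ρ → (16,14,-4)
river: ρ → (-4,18,8)
ρ-cycle length = 14 (tail of 1 descent step not counted)

14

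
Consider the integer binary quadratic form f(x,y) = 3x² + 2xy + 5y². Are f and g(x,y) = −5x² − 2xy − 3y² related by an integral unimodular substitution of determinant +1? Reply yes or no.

D₁ = -56, D₂ = -56
f: reduced (well bottom): (3,2,5) with a≤c, −a<b≤a
g is negative-definite; reduce −g:
−g: flip: (5,2,3)→(3,-2,5)
−g: reduced (well bottom): (3,-2,5) with a≤c, −a<b≤a
flip sign back: reduced form of g is (-3,2,-5)
reduced forms (3, 2, 5) vs (-3, 2, -5) ⇒ inequivalent

no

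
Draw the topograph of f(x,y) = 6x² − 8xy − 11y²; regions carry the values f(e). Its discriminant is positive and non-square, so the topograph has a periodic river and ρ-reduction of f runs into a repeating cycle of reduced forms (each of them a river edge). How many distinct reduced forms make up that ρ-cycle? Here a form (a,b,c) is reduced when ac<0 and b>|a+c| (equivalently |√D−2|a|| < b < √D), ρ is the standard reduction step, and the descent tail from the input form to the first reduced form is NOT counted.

D = 328, ⌊√D⌋ = 18
descent: ρ → (-11,8,6)  [lands on river]
river: ρ → (6,16,-3)
river: ρ → (-3,14,11)
river: ρ → (11,8,-6)
river: ρ → (-6,16,3)
river: ρ → (3,14,-11)
ρ-cycle length = 6 (tail of 1 descent step not counted)

6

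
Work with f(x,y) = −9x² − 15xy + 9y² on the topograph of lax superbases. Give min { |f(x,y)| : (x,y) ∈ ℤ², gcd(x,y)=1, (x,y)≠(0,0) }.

descent: ρ → (9,15,-9)  [lands on river]
river: ρ → (-9,21,3)
river: ρ → (3,21,-9)
river: ρ → (-9,15,9)
river: ρ → (9,21,-3)
river: ρ → (-3,21,9)
closes: descent 1, river 6
min |a| on river = 3

3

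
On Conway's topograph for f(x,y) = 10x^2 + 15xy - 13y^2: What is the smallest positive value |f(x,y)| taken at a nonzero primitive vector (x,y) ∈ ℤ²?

river: ρ → (-13,11,12)
river: ρ → (12,13,-12)
river: ρ → (-12,11,13)
river: ρ → (13,15,-10)
river: ρ → (-10,25,3)
river: ρ → (3,23,-18)
river: ρ → (-18,13,8)
river: ρ → (8,19,-12)
river: ρ → (-12,5,15)
river: ρ → (15,25,-2)
river: ρ → (-2,27,2)
river: ρ → (2,25,-15)
river: ρ → (-15,5,12)
river: ρ → (12,19,-8)
river: ρ → (-8,13,18)
river: ρ → (18,23,-3)
river: ρ → (-3,25,10)
river: ρ → (10,15,-13)
closes: descent 0, river 18
min |a| on river = 2

2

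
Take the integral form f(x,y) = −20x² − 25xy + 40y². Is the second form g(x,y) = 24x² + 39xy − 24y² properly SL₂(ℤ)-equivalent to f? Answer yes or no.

D₁ = 3825, D₂ = 3825
river cycle of f (length 8): (40, 25, -20), (-20, 55, 10), (10, 45, -45), (-45, 45, 10), (10, 55, -20), (-20, 25, 40), (40, 55, -5), (-5, 55, 40)
river cycle of g (length 10): (-24, 57, 6), (6, 51, -51), (-51, 51, 6), (6, 57, -24), (-24, 39, 24), (24, 57, -6), (-6, 51, 51), (51, 51, -6), (-6, 57, 24), (24, 39, -24)
cycles differ ⇒ inequivalent

no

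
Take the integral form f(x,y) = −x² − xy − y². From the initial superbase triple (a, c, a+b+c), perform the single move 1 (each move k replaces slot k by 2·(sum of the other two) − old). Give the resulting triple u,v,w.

start (-1,-1,-3) = (f(1,0),f(0,1),f(1,1))
replace slot 1: 2·((-1)+(-3)) − (-1) = -7 → (-7,-1,-3)

-7,-1,-3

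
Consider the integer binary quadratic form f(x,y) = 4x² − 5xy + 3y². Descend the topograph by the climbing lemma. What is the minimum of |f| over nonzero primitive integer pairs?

translate: b→3 (≡-5 mod 8), so (4,-5,3)→(4,3,2)
flip: (4,3,2)→(2,-3,4)
translate: b→1 (≡-3 mod 4), so (2,-3,4)→(2,1,3)
reduced (well bottom): (2,1,3) with a≤c, −a<b≤a
well minimum = a = 2

2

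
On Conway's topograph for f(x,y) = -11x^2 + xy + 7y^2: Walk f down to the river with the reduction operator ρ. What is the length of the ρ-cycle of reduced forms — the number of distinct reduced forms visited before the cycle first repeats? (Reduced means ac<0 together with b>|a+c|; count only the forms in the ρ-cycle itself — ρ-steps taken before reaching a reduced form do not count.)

D = 309, ⌊√D⌋ = 17
descent: ρ → (7,13,-5)  [lands on river]
river: ρ → (-5,17,1)
river: ρ → (1,17,-5)
river: ρ → (-5,13,7)
river: ρ → (7,15,-3)
river: ρ → (-3,15,7)
ρ-cycle length = 6 (tail of 1 descent step not counted)

6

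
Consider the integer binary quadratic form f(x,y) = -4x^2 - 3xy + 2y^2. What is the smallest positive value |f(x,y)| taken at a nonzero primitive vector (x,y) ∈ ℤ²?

descent: ρ → (2,3,-4)  [lands on river]
river: ρ → (-4,5,1)
river: ρ → (1,5,-4)
river: ρ → (-4,3,2)
river: ρ → (2,5,-2)
river: ρ → (-2,3,4)
river: ρ → (4,5,-1)
river: ρ → (-1,5,4)
river: ρ → (4,3,-2)
river: ρ → (-2,5,2)
closes: descent 1, river 10
min |a| on river = 1

1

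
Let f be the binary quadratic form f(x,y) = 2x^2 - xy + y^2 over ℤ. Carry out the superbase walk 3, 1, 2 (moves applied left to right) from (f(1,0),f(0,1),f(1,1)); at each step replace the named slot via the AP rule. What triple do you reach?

start (2,1,2) = (f(1,0),f(0,1),f(1,1))
replace slot 3: 2·(2+1) − 2 = 4 → (2,1,4)
replace slot 1: 2·(1+4) − 2 = 8 → (8,1,4)
replace slot 2: 2·(8+4) − 1 = 23 → (8,23,4)

8,23,4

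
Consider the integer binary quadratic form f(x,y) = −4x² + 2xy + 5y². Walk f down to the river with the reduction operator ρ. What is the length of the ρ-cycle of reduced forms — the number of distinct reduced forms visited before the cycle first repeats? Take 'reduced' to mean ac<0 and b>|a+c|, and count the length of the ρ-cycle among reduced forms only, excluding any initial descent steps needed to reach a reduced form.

D = 84, ⌊√D⌋ = 9
river: ρ → (5,8,-1)
river: ρ → (-1,8,5)
river: ρ → (5,2,-4)
river: ρ → (-4,6,3)
river: ρ → (3,6,-4)
river: ρ → (-4,2,5)
ρ-cycle length = 6 (tail of 0 descent steps not counted)

6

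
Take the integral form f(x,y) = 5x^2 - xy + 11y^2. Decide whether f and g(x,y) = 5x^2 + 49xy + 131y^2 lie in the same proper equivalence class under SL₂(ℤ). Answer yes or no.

D₁ = -219, D₂ = -219
f: reduced (well bottom): (5,-1,11) with a≤c, −a<b≤a
g: translate: b→-1 (≡49 mod 10), so (5,49,131)→(5,-1,11)
g: reduced (well bottom): (5,-1,11) with a≤c, −a<b≤a
reduced forms (5, -1, 11) vs (5, -1, 11) ⇒ equivalent

yes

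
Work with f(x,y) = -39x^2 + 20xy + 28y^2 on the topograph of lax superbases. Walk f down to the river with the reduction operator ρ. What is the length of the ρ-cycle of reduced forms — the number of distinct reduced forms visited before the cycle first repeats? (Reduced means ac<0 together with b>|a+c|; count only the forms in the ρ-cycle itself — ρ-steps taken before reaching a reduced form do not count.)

D = 4768, ⌊√D⌋ = 69
river: ρ → (28,36,-31)
river: ρ → (-31,26,33)
river: ρ → (33,40,-24)
river: ρ → (-24,56,17)
river: ρ → (17,46,-39)
river: ρ → (-39,32,24)
river: ρ → (24,64,-7)
river: ρ → (-7,62,33)
river: ρ → (33,4,-36)
river: ρ → (-36,68,1)
river: ρ → (1,68,-36)
river: ρ → (-36,4,33)
river: ρ → (33,62,-7)
river: ρ → (-7,64,24)
river: ρ → (24,32,-39)
river: ρ → (-39,46,17)
river: ρ → (17,56,-24)
river: ρ → (-24,40,33)
river: ρ → (33,26,-31)
river: ρ → (-31,36,28)
river: ρ → (28,20,-39)
river: ρ → (-39,58,9)
river: ρ → (9,68,-4)
river: ρ → (-4,68,9)
river: ρ → (9,58,-39)
river: ρ → (-39,20,28)
ρ-cycle length = 26 (tail of 0 descent steps not counted)

26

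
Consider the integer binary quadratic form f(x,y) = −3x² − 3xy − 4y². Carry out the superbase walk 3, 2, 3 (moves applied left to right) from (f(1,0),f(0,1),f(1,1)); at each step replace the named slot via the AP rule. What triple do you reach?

start (-3,-4,-10) = (f(1,0),f(0,1),f(1,1))
replace slot 3: 2·((-3)+(-4)) − (-10) = -4 → (-3,-4,-4)
replace slot 2: 2·((-3)+(-4)) − (-4) = -10 → (-3,-10,-4)
replace slot 3: 2·((-3)+(-10)) − (-4) = -22 → (-3,-10,-22)

-3,-10,-22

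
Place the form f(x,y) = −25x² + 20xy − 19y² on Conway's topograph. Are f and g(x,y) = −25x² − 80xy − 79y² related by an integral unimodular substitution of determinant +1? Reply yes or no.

D₁ = -1500, D₂ = -1500
f is negative-definite; reduce −f:
−f: flip: (25,-20,19)→(19,20,25)
−f: translate: b→-18 (≡20 mod 38), so (19,20,25)→(19,-18,24)
−f: reduced (well bottom): (19,-18,24) with a≤c, −a<b≤a
flip sign back: reduced form of f is (-19,18,-24)
g is negative-definite; reduce −g:
−g: translate: b→-20 (≡80 mod 50), so (25,80,79)→(25,-20,19)
−g: flip: (25,-20,19)→(19,20,25)
−g: translate: b→-18 (≡20 mod 38), so (19,20,25)→(19,-18,24)
−g: reduced (well bottom): (19,-18,24) with a≤c, −a<b≤a
flip sign back: reduced form of g is (-19,18,-24)
reduced forms (-19, 18, -24) vs (-19, 18, -24) ⇒ equivalent

yes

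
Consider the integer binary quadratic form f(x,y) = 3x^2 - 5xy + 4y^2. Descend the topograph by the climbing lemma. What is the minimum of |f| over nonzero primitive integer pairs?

translate: b→1 (≡-5 mod 6), so (3,-5,4)→(3,1,2)
flip: (3,1,2)→(2,-1,3)
reduced (well bottom): (2,-1,3) with a≤c, −a<b≤a
well minimum = a = 2

2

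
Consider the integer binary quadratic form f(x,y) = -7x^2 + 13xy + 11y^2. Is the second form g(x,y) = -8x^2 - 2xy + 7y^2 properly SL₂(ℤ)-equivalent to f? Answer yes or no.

D₁ = 477, D₂ = 228
discriminants differ ⇒ not SL₂(ℤ)-equivalent

no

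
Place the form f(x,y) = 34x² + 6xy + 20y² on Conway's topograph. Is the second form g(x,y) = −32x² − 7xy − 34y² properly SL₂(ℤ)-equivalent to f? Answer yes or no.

D₁ = -2684, D₂ = -4303
discriminants differ ⇒ not SL₂(ℤ)-equivalent

no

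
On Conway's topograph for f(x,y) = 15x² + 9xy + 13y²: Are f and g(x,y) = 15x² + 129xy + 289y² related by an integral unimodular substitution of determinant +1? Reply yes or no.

D₁ = -699, D₂ = -699
f: flip: (15,9,13)→(13,-9,15)
f: reduced (well bottom): (13,-9,15) with a≤c, −a<b≤a
g: translate: b→9 (≡129 mod 30), so (15,129,289)→(15,9,13)
g: flip: (15,9,13)→(13,-9,15)
g: reduced (well bottom): (13,-9,15) with a≤c, −a<b≤a
reduced forms (13, -9, 15) vs (13, -9, 15) ⇒ equivalent

yes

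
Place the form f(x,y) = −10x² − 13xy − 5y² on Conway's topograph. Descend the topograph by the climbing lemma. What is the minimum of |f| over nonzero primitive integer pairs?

translate: b→-7 (≡13 mod 20), so (10,13,5)→(10,-7,2)
flip: (10,-7,2)→(2,7,10)
translate: b→-1 (≡7 mod 4), so (2,7,10)→(2,-1,4)
reduced (well bottom): (2,-1,4) with a≤c, −a<b≤a
well minimum |f| = |-2| = 2 (negative-definite)

2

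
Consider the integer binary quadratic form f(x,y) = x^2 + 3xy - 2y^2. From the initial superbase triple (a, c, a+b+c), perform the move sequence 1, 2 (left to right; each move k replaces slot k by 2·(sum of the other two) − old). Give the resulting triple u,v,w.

start (1,-2,2) = (f(1,0),f(0,1),f(1,1))
replace slot 1: 2·((-2)+2) − 1 = -1 → (-1,-2,2)
replace slot 2: 2·((-1)+2) − (-2) = 4 → (-1,4,2)

-1,4,2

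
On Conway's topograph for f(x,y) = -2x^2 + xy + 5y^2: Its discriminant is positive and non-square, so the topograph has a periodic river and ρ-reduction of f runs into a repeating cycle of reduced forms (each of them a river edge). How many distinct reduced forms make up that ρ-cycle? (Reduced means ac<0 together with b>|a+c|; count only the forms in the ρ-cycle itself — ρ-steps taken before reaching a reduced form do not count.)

D = 41, ⌊√D⌋ = 6
descent: ρ → (5,-1,-2)
descent: ρ → (-2,5,2)  [lands on river]
river: ρ → (2,3,-4)
river: ρ → (-4,5,1)
river: ρ → (1,5,-4)
river: ρ → (-4,3,2)
river: ρ → (2,5,-2)
river: ρ → (-2,3,4)
river: ρ → (4,5,-1)
river: ρ → (-1,5,4)
river: ρ → (4,3,-2)
ρ-cycle length = 10 (tail of 2 descent steps not counted)

10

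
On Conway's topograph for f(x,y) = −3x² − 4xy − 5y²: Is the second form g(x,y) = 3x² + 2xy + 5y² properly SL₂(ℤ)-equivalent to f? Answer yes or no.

D₁ = -44, D₂ = -56
discriminants differ ⇒ not SL₂(ℤ)-equivalent

no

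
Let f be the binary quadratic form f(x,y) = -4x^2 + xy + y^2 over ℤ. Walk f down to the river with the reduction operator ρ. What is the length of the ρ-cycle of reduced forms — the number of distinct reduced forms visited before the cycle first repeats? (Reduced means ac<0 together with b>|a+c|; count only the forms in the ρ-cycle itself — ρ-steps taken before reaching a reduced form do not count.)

D = 17, ⌊√D⌋ = 4
descent: ρ → (1,3,-2)  [lands on river]
river: ρ → (-2,1,2)
river: ρ → (2,3,-1)
river: ρ → (-1,3,2)
river: ρ → (2,1,-2)
river: ρ → (-2,3,1)
ρ-cycle length = 6 (tail of 1 descent step not counted)

6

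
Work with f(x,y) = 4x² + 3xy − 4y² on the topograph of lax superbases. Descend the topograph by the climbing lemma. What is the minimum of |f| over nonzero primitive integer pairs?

river: ρ → (-4,5,3)
river: ρ → (3,7,-2)
river: ρ → (-2,5,6)
river: ρ → (6,7,-1)
river: ρ → (-1,7,6)
river: ρ → (6,5,-2)
river: ρ → (-2,7,3)
river: ρ → (3,5,-4)
river: ρ → (-4,3,4)
river: ρ → (4,5,-3)
river: ρ → (-3,7,2)
river: ρ → (2,5,-6)
river: ρ → (-6,7,1)
river: ρ → (1,7,-6)
river: ρ → (-6,5,2)
river: ρ → (2,7,-3)
river: ρ → (-3,5,4)
river: ρ → (4,3,-4)
closes: descent 0, river 18
min |a| on river = 1

1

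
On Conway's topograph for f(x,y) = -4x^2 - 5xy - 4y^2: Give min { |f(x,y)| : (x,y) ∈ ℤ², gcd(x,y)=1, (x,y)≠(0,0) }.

translate: b→-3 (≡5 mod 8), so (4,5,4)→(4,-3,3)
flip: (4,-3,3)→(3,3,4)
reduced (well bottom): (3,3,4) with a≤c, −a<b≤a
well minimum |f| = |-3| = 3 (negative-definite)

3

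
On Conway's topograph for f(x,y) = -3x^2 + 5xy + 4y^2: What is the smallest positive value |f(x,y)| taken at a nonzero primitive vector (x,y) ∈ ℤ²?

river: ρ → (4,3,-4)
river: ρ → (-4,5,3)
river: ρ → (3,7,-2)
river: ρ → (-2,5,6)
river: ρ → (6,7,-1)
river: ρ → (-1,7,6)
river: ρ → (6,5,-2)
river: ρ → (-2,7,3)
river: ρ → (3,5,-4)
river: ρ → (-4,3,4)
river: ρ → (4,5,-3)
river: ρ → (-3,7,2)
river: ρ → (2,5,-6)
river: ρ → (-6,7,1)
river: ρ → (1,7,-6)
river: ρ → (-6,5,2)
river: ρ → (2,7,-3)
river: ρ → (-3,5,4)
closes: descent 0, river 18
min |a| on river = 1

1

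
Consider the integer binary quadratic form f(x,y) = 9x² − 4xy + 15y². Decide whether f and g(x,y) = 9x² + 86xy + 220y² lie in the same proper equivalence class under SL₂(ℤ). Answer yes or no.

D₁ = -524, D₂ = -524
f: reduced (well bottom): (9,-4,15) with a≤c, −a<b≤a
g: translate: b→-4 (≡86 mod 18), so (9,86,220)→(9,-4,15)
g: reduced (well bottom): (9,-4,15) with a≤c, −a<b≤a
reduced forms (9, -4, 15) vs (9, -4, 15) ⇒ equivalent

yes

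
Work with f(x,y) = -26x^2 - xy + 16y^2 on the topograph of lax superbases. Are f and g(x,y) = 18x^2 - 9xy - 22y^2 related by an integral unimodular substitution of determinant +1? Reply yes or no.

D₁ = 1665, D₂ = 1665
river cycle of f (length 16): (16, 33, -9), (-9, 39, 4), (4, 33, -36), (-36, 39, 1), (1, 39, -36), (-36, 33, 4), (4, 39, -9), (-9, 33, 16), (16, 31, -11), (-11, 35, 10), … (6 more)
river cycle of g (length 22): (-22, 9, 18), (18, 27, -13), (-13, 25, 20), (20, 15, -18), (-18, 21, 17), (17, 13, -22), (-22, 31, 8), (8, 33, -18), (-18, 39, 2), (2, 37, -37), … (12 more)
cycles differ ⇒ inequivalent

no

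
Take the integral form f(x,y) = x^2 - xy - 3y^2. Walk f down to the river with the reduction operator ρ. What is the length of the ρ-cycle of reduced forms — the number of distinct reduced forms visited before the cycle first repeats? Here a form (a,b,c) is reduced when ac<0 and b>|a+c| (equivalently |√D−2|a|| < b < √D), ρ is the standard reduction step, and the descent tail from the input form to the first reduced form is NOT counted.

D = 13, ⌊√D⌋ = 3
descent: ρ → (-3,1,1)
descent: ρ → (1,3,-1)  [lands on river]
river: ρ → (-1,3,1)
ρ-cycle length = 2 (tail of 2 descent steps not counted)

2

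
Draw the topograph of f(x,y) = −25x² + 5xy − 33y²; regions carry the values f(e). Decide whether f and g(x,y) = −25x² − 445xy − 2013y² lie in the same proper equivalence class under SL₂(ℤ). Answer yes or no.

D₁ = -3275, D₂ = -3275
f is negative-definite; reduce −f:
−f: reduced (well bottom): (25,-5,33) with a≤c, −a<b≤a
flip sign back: reduced form of f is (-25,5,-33)
g is negative-definite; reduce −g:
−g: translate: b→-5 (≡445 mod 50), so (25,445,2013)→(25,-5,33)
−g: reduced (well bottom): (25,-5,33) with a≤c, −a<b≤a
flip sign back: reduced form of g is (-25,5,-33)
reduced forms (-25, 5, -33) vs (-25, 5, -33) ⇒ equivalent

yes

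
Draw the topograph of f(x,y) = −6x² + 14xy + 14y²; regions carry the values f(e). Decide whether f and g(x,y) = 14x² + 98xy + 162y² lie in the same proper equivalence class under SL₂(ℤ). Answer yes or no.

D₁ = 532, D₂ = 532
river cycle of f (length 4): (14, 14, -6), (-6, 22, 2), (2, 22, -6), (-6, 14, 14)
river cycle of g (length 4): (14, 14, -6), (-6, 22, 2), (2, 22, -6), (-6, 14, 14)
cycles coincide ⇒ equivalent

yes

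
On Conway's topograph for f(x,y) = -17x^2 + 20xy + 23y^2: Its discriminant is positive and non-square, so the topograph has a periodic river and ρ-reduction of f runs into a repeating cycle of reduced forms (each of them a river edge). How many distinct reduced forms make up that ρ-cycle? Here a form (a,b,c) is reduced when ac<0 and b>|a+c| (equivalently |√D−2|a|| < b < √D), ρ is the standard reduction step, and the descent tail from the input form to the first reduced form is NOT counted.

D = 1964, ⌊√D⌋ = 44
river: ρ → (23,26,-14)
river: ρ → (-14,30,19)
river: ρ → (19,8,-25)
river: ρ → (-25,42,2)
river: ρ → (2,42,-25)
river: ρ → (-25,8,19)
river: ρ → (19,30,-14)
river: ρ → (-14,26,23)
river: ρ → (23,20,-17)
river: ρ → (-17,14,26)
river: ρ → (26,38,-5)
river: ρ → (-5,42,10)
river: ρ → (10,38,-13)
river: ρ → (-13,40,7)
river: ρ → (7,44,-1)
river: ρ → (-1,44,7)
river: ρ → (7,40,-13)
river: ρ → (-13,38,10)
river: ρ → (10,42,-5)
river: ρ → (-5,38,26)
river: ρ → (26,14,-17)
river: ρ → (-17,20,23)
ρ-cycle length = 22 (tail of 0 descent steps not counted)

22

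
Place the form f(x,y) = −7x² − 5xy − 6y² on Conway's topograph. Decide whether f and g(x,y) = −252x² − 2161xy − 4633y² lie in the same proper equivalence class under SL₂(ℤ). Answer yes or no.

D₁ = -143, D₂ = -143
f is negative-definite; reduce −f:
−f: flip: (7,5,6)→(6,-5,7)
−f: reduced (well bottom): (6,-5,7) with a≤c, −a<b≤a
flip sign back: reduced form of f is (-6,5,-7)
g is negative-definite; reduce −g:
−g: translate: b→145 (≡2161 mod 504), so (252,2161,4633)→(252,145,21)
−g: flip: (252,145,21)→(21,-145,252)
−g: translate: b→-19 (≡-145 mod 42), so (21,-145,252)→(21,-19,6)
−g: flip: (21,-19,6)→(6,19,21)
−g: translate: b→-5 (≡19 mod 12), so (6,19,21)→(6,-5,7)
−g: reduced (well bottom): (6,-5,7) with a≤c, −a<b≤a
flip sign back: reduced form of g is (-6,5,-7)
reduced forms (-6, 5, -7) vs (-6, 5, -7) ⇒ equivalent

yes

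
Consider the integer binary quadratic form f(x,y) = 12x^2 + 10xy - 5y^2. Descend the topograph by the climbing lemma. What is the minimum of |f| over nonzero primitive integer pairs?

river: ρ → (-5,10,12)
river: ρ → (12,14,-3)
river: ρ → (-3,16,7)
river: ρ → (7,12,-7)
river: ρ → (-7,16,3)
river: ρ → (3,14,-12)
river: ρ → (-12,10,5)
river: ρ → (5,10,-12)
river: ρ → (-12,14,3)
river: ρ → (3,16,-7)
river: ρ → (-7,12,7)
river: ρ → (7,16,-3)
river: ρ → (-3,14,12)
river: ρ → (12,10,-5)
closes: descent 0, river 14
min |a| on river = 3

3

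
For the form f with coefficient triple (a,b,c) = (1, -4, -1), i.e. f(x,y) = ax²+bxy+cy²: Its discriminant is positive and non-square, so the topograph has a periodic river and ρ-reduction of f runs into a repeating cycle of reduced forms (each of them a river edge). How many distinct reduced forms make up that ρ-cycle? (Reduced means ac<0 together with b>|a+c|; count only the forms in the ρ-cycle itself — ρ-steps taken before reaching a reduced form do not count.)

D = 20, ⌊√D⌋ = 4
descent: ρ → (-1,4,1)  [lands on river]
river: ρ → (1,4,-1)
ρ-cycle length = 2 (tail of 1 descent step not counted)

2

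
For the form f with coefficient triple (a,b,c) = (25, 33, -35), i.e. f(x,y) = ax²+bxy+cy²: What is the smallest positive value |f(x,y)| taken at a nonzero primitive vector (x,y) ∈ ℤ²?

river: ρ → (-35,37,23)
river: ρ → (23,55,-17)
river: ρ → (-17,47,35)
river: ρ → (35,23,-29)
river: ρ → (-29,35,29)
river: ρ → (29,23,-35)
river: ρ → (-35,47,17)
river: ρ → (17,55,-23)
river: ρ → (-23,37,35)
river: ρ → (35,33,-25)
river: ρ → (-25,67,1)
river: ρ → (1,67,-25)
river: ρ → (-25,33,35)
river: ρ → (35,37,-23)
river: ρ → (-23,55,17)
river: ρ → (17,47,-35)
river: ρ → (-35,23,29)
river: ρ → (29,35,-29)
river: ρ → (-29,23,35)
river: ρ → (35,47,-17)
river: ρ → (-17,55,23)
river: ρ → (23,37,-35)
river: ρ → (-35,33,25)
river: ρ → (25,67,-1)
river: ρ → (-1,67,25)
river: ρ → (25,33,-35)
closes: descent 0, river 26
min |a| on river = 1

1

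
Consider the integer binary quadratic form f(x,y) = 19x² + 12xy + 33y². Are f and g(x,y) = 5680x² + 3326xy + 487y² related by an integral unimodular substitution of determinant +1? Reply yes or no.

D₁ = -2364, D₂ = -2364
f: reduced (well bottom): (19,12,33) with a≤c, −a<b≤a
g: flip: (5680,3326,487)→(487,-3326,5680)
g: translate: b→-404 (≡-3326 mod 974), so (487,-3326,5680)→(487,-404,85)
g: flip: (487,-404,85)→(85,404,487)
g: translate: b→64 (≡404 mod 170), so (85,404,487)→(85,64,19)
g: flip: (85,64,19)→(19,-64,85)
g: translate: b→12 (≡-64 mod 38), so (19,-64,85)→(19,12,33)
g: reduced (well bottom): (19,12,33) with a≤c, −a<b≤a
reduced forms (19, 12, 33) vs (19, 12, 33) ⇒ equivalent

yes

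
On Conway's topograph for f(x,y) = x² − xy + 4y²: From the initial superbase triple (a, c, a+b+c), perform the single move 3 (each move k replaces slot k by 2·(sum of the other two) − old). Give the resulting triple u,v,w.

start (1,4,4) = (f(1,0),f(0,1),f(1,1))
replace slot 3: 2·(1+4) − 4 = 6 → (1,4,6)

1,4,6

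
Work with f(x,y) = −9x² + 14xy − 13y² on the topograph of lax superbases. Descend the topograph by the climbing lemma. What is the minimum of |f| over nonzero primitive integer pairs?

translate: b→4 (≡-14 mod 18), so (9,-14,13)→(9,4,8)
flip: (9,4,8)→(8,-4,9)
reduced (well bottom): (8,-4,9) with a≤c, −a<b≤a
well minimum |f| = |-8| = 8 (negative-definite)

8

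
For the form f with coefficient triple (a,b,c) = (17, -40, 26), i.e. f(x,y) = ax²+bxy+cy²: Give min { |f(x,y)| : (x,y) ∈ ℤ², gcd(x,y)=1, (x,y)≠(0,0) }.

translate: b→-6 (≡-40 mod 34), so (17,-40,26)→(17,-6,3)
flip: (17,-6,3)→(3,6,17)
translate: b→0 (≡6 mod 6), so (3,6,17)→(3,0,14)
reduced (well bottom): (3,0,14) with a≤c, −a<b≤a
well minimum = a = 3

3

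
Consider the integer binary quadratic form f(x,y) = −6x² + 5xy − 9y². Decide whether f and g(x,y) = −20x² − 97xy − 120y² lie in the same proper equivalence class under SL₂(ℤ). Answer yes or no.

D₁ = -191, D₂ = -191
f is negative-definite; reduce −f:
−f: reduced (well bottom): (6,-5,9) with a≤c, −a<b≤a
flip sign back: reduced form of f is (-6,5,-9)
g is negative-definite; reduce −g:
−g: translate: b→17 (≡97 mod 40), so (20,97,120)→(20,17,6)
−g: flip: (20,17,6)→(6,-17,20)
−g: translate: b→-5 (≡-17 mod 12), so (6,-17,20)→(6,-5,9)
−g: reduced (well bottom): (6,-5,9) with a≤c, −a<b≤a
flip sign back: reduced form of g is (-6,5,-9)
reduced forms (-6, 5, -9) vs (-6, 5, -9) ⇒ equivalent

yes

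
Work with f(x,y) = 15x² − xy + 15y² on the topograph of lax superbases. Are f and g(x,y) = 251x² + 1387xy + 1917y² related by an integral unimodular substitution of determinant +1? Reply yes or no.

D₁ = -899, D₂ = -899
f: flip: (15,-1,15)→(15,1,15)
f: reduced (well bottom): (15,1,15) with a≤c, −a<b≤a
g: translate: b→-119 (≡1387 mod 502), so (251,1387,1917)→(251,-119,15)
g: flip: (251,-119,15)→(15,119,251)
g: translate: b→-1 (≡119 mod 30), so (15,119,251)→(15,-1,15)
g: flip: (15,-1,15)→(15,1,15)
g: reduced (well bottom): (15,1,15) with a≤c, −a<b≤a
reduced forms (15, 1, 15) vs (15, 1, 15) ⇒ equivalent

yes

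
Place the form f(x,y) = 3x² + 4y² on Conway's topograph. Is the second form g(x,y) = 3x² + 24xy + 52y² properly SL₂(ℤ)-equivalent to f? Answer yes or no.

D₁ = -48, D₂ = -48
f: reduced (well bottom): (3,0,4) with a≤c, −a<b≤a
g: translate: b→0 (≡24 mod 6), so (3,24,52)→(3,0,4)
g: reduced (well bottom): (3,0,4) with a≤c, −a<b≤a
reduced forms (3, 0, 4) vs (3, 0, 4) ⇒ equivalent

yes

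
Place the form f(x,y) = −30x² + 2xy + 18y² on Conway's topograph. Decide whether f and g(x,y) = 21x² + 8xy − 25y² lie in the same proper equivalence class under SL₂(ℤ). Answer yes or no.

D₁ = 2164, D₂ = 2164
river cycle of f (length 22): (18, 34, -14), (-14, 22, 30), (30, 38, -6), (-6, 46, 2), (2, 46, -6), (-6, 38, 30), (30, 22, -14), (-14, 34, 18), (18, 38, -10), (-10, 42, 10), … (12 more)
river cycle of g (length 78): (-25, 42, 4), (4, 46, -3), (-3, 44, 19), (19, 32, -15), (-15, 28, 23), (23, 18, -20), (-20, 22, 21), (21, 20, -21), (-21, 22, 20), (20, 18, -23), … (68 more)
cycles differ ⇒ inequivalent

no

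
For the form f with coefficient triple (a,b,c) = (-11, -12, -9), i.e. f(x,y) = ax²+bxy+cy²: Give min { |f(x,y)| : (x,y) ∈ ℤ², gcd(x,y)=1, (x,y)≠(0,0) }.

translate: b→-10 (≡12 mod 22), so (11,12,9)→(11,-10,8)
flip: (11,-10,8)→(8,10,11)
translate: b→-6 (≡10 mod 16), so (8,10,11)→(8,-6,9)
reduced (well bottom): (8,-6,9) with a≤c, −a<b≤a
well minimum |f| = |-8| = 8 (negative-definite)

8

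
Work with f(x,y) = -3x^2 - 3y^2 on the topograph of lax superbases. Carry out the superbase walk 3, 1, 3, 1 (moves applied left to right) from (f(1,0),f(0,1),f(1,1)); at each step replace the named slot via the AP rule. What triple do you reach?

start (-3,-3,-6) = (f(1,0),f(0,1),f(1,1))
replace slot 3: 2·((-3)+(-3)) − (-6) = -6 → (-3,-3,-6)
replace slot 1: 2·((-3)+(-6)) − (-3) = -15 → (-15,-3,-6)
replace slot 3: 2·((-15)+(-3)) − (-6) = -30 → (-15,-3,-30)
replace slot 1: 2·((-3)+(-30)) − (-15) = -51 → (-51,-3,-30)

-51,-3,-30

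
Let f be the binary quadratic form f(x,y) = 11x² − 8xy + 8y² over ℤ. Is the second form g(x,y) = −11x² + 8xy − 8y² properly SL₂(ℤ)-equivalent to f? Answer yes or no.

D₁ = -288, D₂ = -288
f: flip: (11,-8,8)→(8,8,11)
f: reduced (well bottom): (8,8,11) with a≤c, −a<b≤a
g is negative-definite; reduce −g:
−g: flip: (11,-8,8)→(8,8,11)
−g: reduced (well bottom): (8,8,11) with a≤c, −a<b≤a
flip sign back: reduced form of g is (-8,-8,-11)
reduced forms (8, 8, 11) vs (-8, -8, -11) ⇒ inequivalent

no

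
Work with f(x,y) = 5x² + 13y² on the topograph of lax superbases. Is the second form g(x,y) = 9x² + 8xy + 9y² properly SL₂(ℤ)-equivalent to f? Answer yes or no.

D₁ = -260, D₂ = -260
f: reduced (well bottom): (5,0,13) with a≤c, −a<b≤a
g: reduced (well bottom): (9,8,9) with a≤c, −a<b≤a
reduced forms (5, 0, 13) vs (9, 8, 9) ⇒ inequivalent

no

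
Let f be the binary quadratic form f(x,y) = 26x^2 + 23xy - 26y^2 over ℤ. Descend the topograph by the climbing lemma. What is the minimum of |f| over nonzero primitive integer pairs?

river: ρ → (-26,29,23)
river: ρ → (23,17,-32)
river: ρ → (-32,47,8)
river: ρ → (8,49,-26)
river: ρ → (-26,55,2)
river: ρ → (2,53,-53)
river: ρ → (-53,53,2)
river: ρ → (2,55,-26)
river: ρ → (-26,49,8)
river: ρ → (8,47,-32)
river: ρ → (-32,17,23)
river: ρ → (23,29,-26)
river: ρ → (-26,23,26)
river: ρ → (26,29,-23)
river: ρ → (-23,17,32)
river: ρ → (32,47,-8)
river: ρ → (-8,49,26)
river: ρ → (26,55,-2)
river: ρ → (-2,53,53)
river: ρ → (53,53,-2)
river: ρ → (-2,55,26)
river: ρ → (26,49,-8)
river: ρ → (-8,47,32)
river: ρ → (32,17,-23)
river: ρ → (-23,29,26)
river: ρ → (26,23,-26)
closes: descent 0, river 26
min |a| on river = 2

2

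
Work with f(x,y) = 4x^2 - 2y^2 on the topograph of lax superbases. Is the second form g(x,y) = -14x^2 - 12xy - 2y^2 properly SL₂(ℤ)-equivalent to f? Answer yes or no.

D₁ = 32, D₂ = 32
river cycle of f (length 2): (-2, 4, 2), (2, 4, -2)
river cycle of g (length 2): (-2, 4, 2), (2, 4, -2)
cycles coincide ⇒ equivalent

yes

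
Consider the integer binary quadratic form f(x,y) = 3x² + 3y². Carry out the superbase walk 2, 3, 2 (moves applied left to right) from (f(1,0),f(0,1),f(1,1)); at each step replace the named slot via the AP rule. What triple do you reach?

start (3,3,6) = (f(1,0),f(0,1),f(1,1))
replace slot 2: 2·(3+6) − 3 = 15 → (3,15,6)
replace slot 3: 2·(3+15) − 6 = 30 → (3,15,30)
replace slot 2: 2·(3+30) − 15 = 51 → (3,51,30)

3,51,30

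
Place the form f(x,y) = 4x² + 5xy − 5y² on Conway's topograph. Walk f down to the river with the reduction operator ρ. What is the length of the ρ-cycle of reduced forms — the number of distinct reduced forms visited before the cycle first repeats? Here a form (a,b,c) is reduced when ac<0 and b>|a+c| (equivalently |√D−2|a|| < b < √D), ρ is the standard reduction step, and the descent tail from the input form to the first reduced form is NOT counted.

D = 105, ⌊√D⌋ = 10
river: ρ → (-5,5,4)
river: ρ → (4,3,-6)
river: ρ → (-6,9,1)
river: ρ → (1,9,-6)
river: ρ → (-6,3,4)
river: ρ → (4,5,-5)
ρ-cycle length = 6 (tail of 0 descent steps not counted)

6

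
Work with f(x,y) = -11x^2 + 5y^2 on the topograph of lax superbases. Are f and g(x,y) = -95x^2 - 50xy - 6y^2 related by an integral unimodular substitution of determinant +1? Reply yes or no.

D₁ = 220, D₂ = 220
river cycle of f (length 4): (5, 10, -6), (-6, 14, 1), (1, 14, -6), (-6, 10, 5)
river cycle of g (length 4): (-6, 14, 1), (1, 14, -6), (-6, 10, 5), (5, 10, -6)
cycles coincide ⇒ equivalent

yes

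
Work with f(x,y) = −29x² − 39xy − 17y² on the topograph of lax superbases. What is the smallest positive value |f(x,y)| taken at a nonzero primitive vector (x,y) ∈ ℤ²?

translate: b→-19 (≡39 mod 58), so (29,39,17)→(29,-19,7)
flip: (29,-19,7)→(7,19,29)
translate: b→5 (≡19 mod 14), so (7,19,29)→(7,5,17)
reduced (well bottom): (7,5,17) with a≤c, −a<b≤a
well minimum |f| = |-7| = 7 (negative-definite)

7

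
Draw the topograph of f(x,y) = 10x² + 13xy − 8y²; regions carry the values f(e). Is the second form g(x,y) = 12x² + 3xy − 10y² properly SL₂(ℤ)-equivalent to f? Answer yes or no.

D₁ = 489, D₂ = 489
river cycle of f (length 22): (-8, 19, 4), (4, 21, -3), (-3, 21, 4), (4, 19, -8), (-8, 13, 10), (10, 7, -11), (-11, 15, 6), (6, 21, -2), (-2, 19, 16), (16, 13, -5), … (12 more)
river cycle of g (length 22): (-10, 17, 5), (5, 13, -16), (-16, 19, 2), (2, 21, -6), (-6, 15, 11), (11, 7, -10), (-10, 13, 8), (8, 19, -4), (-4, 21, 3), (3, 21, -4), … (12 more)
cycles differ ⇒ inequivalent

no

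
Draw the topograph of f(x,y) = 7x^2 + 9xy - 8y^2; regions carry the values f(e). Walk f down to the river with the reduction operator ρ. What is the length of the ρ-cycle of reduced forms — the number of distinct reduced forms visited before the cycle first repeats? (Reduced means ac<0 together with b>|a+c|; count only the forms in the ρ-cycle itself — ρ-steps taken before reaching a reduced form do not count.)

D = 305, ⌊√D⌋ = 17
river: ρ → (-8,7,8)
river: ρ → (8,9,-7)
river: ρ → (-7,5,10)
river: ρ → (10,15,-2)
river: ρ → (-2,17,2)
river: ρ → (2,15,-10)
river: ρ → (-10,5,7)
river: ρ → (7,9,-8)
ρ-cycle length = 8 (tail of 0 descent steps not counted)

8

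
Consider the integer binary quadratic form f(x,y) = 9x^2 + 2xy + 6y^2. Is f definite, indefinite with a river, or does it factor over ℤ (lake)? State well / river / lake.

D = b²−4ac = 2² − 4·9·6 = -212
D < 0 ⇒ definite ⇒ every region one sign ⇒ single well

well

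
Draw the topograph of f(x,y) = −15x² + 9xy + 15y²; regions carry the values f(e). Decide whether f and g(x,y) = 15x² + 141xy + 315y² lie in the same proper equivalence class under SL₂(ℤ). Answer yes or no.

D₁ = 981, D₂ = 981
river cycle of f (length 14): (15, 21, -9), (-9, 15, 21), (21, 27, -3), (-3, 27, 21), (21, 15, -9), (-9, 21, 15), (15, 9, -15), (-15, 21, 9), (9, 15, -21), (-21, 27, 3), … (4 more)
river cycle of g (length 14): (15, 21, -9), (-9, 15, 21), (21, 27, -3), (-3, 27, 21), (21, 15, -9), (-9, 21, 15), (15, 9, -15), (-15, 21, 9), (9, 15, -21), (-21, 27, 3), … (4 more)
cycles coincide ⇒ equivalent

yes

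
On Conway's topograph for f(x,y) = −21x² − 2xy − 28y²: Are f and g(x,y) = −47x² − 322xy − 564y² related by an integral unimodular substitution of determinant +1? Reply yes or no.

D₁ = -2348, D₂ = -2348
f is negative-definite; reduce −f:
−f: reduced (well bottom): (21,2,28) with a≤c, −a<b≤a
flip sign back: reduced form of f is (-21,-2,-28)
g is negative-definite; reduce −g:
−g: translate: b→40 (≡322 mod 94), so (47,322,564)→(47,40,21)
−g: flip: (47,40,21)→(21,-40,47)
−g: translate: b→2 (≡-40 mod 42), so (21,-40,47)→(21,2,28)
−g: reduced (well bottom): (21,2,28) with a≤c, −a<b≤a
flip sign back: reduced form of g is (-21,-2,-28)
reduced forms (-21, -2, -28) vs (-21, -2, -28) ⇒ equivalent

yes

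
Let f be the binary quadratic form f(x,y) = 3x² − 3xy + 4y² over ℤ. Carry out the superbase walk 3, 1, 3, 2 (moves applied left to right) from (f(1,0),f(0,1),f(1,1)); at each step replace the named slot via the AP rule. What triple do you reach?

start (3,4,4) = (f(1,0),f(0,1),f(1,1))
replace slot 3: 2·(3+4) − 4 = 10 → (3,4,10)
replace slot 1: 2·(4+10) − 3 = 25 → (25,4,10)
replace slot 3: 2·(25+4) − 10 = 48 → (25,4,48)
replace slot 2: 2·(25+48) − 4 = 142 → (25,142,48)

25,142,48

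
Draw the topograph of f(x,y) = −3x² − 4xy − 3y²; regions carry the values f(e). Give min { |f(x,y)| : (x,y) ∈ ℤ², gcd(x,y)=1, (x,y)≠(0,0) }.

translate: b→-2 (≡4 mod 6), so (3,4,3)→(3,-2,2)
flip: (3,-2,2)→(2,2,3)
reduced (well bottom): (2,2,3) with a≤c, −a<b≤a
well minimum |f| = |-2| = 2 (negative-definite)

2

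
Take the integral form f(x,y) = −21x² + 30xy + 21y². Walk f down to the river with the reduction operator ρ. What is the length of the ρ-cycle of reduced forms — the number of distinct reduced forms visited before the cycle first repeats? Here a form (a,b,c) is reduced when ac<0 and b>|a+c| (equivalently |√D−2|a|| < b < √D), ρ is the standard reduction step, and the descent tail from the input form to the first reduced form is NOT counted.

D = 2664, ⌊√D⌋ = 51
river: ρ → (21,12,-30)
river: ρ → (-30,48,3)
river: ρ → (3,48,-30)
river: ρ → (-30,12,21)
river: ρ → (21,30,-21)
river: ρ → (-21,12,30)
river: ρ → (30,48,-3)
river: ρ → (-3,48,30)
river: ρ → (30,12,-21)
river: ρ → (-21,30,21)
ρ-cycle length = 10 (tail of 0 descent steps not counted)

10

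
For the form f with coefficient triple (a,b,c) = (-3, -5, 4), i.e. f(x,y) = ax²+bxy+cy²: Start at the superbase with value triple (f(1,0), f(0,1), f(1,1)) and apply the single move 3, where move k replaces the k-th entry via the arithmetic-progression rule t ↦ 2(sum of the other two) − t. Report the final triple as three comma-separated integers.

start (-3,4,-4) = (f(1,0),f(0,1),f(1,1))
replace slot 3: 2·((-3)+4) − (-4) = 6 → (-3,4,6)

-3,4,6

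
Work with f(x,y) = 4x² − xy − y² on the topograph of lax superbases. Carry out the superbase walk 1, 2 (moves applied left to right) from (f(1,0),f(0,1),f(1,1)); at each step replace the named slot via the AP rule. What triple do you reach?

start (4,-1,2) = (f(1,0),f(0,1),f(1,1))
replace slot 1: 2·((-1)+2) − 4 = -2 → (-2,-1,2)
replace slot 2: 2·((-2)+2) − (-1) = 1 → (-2,1,2)

-2,1,2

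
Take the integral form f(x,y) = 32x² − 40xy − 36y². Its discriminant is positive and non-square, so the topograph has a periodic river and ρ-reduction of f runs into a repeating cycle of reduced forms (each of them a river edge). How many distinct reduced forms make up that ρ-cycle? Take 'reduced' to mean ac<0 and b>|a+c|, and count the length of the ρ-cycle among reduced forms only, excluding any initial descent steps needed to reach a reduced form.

D = 6208, ⌊√D⌋ = 78
descent: ρ → (-36,40,32)  [lands on river]
river: ρ → (32,24,-44)
river: ρ → (-44,64,12)
river: ρ → (12,56,-64)
river: ρ → (-64,72,4)
river: ρ → (4,72,-64)
river: ρ → (-64,56,12)
river: ρ → (12,64,-44)
river: ρ → (-44,24,32)
river: ρ → (32,40,-36)
river: ρ → (-36,32,36)
river: ρ → (36,40,-32)
river: ρ → (-32,24,44)
river: ρ → (44,64,-12)
river: ρ → (-12,56,64)
river: ρ → (64,72,-4)
river: ρ → (-4,72,64)
river: ρ → (64,56,-12)
river: ρ → (-12,64,44)
river: ρ → (44,24,-32)
river: ρ → (-32,40,36)
river: ρ → (36,32,-36)
ρ-cycle length = 22 (tail of 1 descent step not counted)

22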